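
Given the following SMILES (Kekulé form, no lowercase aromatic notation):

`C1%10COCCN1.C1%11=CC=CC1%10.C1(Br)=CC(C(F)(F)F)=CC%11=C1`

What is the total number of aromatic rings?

The SMILES encodes a six-membered saturated ring with an oxygen and an N–H nitrogen at positions 1 and 4; a five-membered carbon ring with two conjugated C=C double bonds and one sp³ carbon; a six-membered carbon ring with three alternating C=C double bonds.
The 6-membered ring with one oxygen and one N–H (1,4) has only sp³ atoms, so it is not fully conjugated — not aromatic (morpholine).
The 5-membered ring has one sp³ carbon, so it is not fully conjugated — not aromatic (cyclopentadiene).
The 6-membered ring is fully conjugated (every ring atom contributes a p orbital); 3 ring double bonds give 6 π electrons. That satisfies 4n+2 with n=1, so it is aromatic (benzene).
1 of the 3 rings is aromatic. Total: 1.

1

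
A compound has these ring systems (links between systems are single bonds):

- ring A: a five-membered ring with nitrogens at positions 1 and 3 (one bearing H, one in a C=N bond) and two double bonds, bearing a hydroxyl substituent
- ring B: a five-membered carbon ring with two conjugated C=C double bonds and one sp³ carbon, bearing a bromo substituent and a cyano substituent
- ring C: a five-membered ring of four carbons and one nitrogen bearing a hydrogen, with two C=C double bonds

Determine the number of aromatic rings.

2

Ring A is planar and fully conjugated; 2 ring double bonds (4 π electrons) plus a heteroatom lone pair (2) give 6 π electrons. 6 = 4(1)+2, so ring A is aromatic (imidazole).
Ring B has one sp³ carbon, so it is not fully conjugated — not aromatic (cyclopentadiene).
Ring C has a continuous p-orbital overlap around the ring; 2 ring double bonds (4 π electrons) plus a heteroatom lone pair (2) give 6 π electrons. That satisfies 4n+2 with n=1, so ring C is aromatic (pyrrole).
Aromatic: A, C. Total: 2.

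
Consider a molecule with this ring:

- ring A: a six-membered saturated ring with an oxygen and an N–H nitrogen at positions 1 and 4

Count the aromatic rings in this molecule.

Ring A has only sp³ atoms, so it is not fully conjugated — not aromatic (morpholine).

0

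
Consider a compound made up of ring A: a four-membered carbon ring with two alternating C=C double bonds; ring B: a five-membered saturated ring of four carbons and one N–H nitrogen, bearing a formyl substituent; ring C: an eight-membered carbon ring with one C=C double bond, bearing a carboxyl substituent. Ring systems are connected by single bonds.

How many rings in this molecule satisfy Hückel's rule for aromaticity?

0

Ring A has only sp² ring atoms; a planar conformation would have a fully conjugated π system of 4 electrons. But 4 = 4(1), which is 4n not 4n+2, so ring A is not aromatic (cyclobutadiene) — cyclobutadiene is antiaromatic and distorts to a rectangle.
Ring B has only sp³ atoms, so it is not fully conjugated — not aromatic (pyrrolidine).
Ring C has six sp³ carbons, so it is not fully conjugated — not aromatic (cyclooctene).
No ring is aromatic. Total: 0.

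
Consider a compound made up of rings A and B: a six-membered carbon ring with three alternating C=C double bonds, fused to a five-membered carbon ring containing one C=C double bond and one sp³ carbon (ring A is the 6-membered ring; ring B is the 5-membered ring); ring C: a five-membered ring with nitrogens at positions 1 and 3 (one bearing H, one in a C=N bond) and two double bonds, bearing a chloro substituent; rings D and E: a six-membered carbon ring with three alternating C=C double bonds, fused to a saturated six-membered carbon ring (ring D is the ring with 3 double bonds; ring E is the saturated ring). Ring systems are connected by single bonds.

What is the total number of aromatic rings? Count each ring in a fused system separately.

3

Ring A has a continuous p-orbital overlap around the ring; 3 ring double bonds give 6 π electrons. Since 6 = 4n+2 (n=1), ring A is aromatic (benzene ring).
Ring B has one sp³ carbon, so it is not fully conjugated — not aromatic (cyclopentene ring).
Ring C is fully conjugated (every ring atom contributes a p orbital); 2 ring double bonds (4 π electrons) plus a heteroatom lone pair (2) give 6 π electrons. That satisfies 4n+2 with n=1, so ring C is aromatic (imidazole).
Ring D has a continuous p-orbital overlap around the ring; 3 ring double bonds give 6 π electrons. Since 6 = 4n+2 (n=1), ring D is aromatic (benzene ring).
Ring E has four sp³ carbons, so it is not fully conjugated — not aromatic (cyclohexane ring).
Aromatic: A, C, D. Total: 3.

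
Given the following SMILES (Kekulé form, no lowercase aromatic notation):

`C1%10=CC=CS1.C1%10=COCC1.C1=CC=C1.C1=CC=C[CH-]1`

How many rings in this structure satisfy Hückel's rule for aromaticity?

2

The SMILES encodes a five-membered ring of four carbons and one sulfur, with two C=C double bonds; a five-membered ring of four carbons and one oxygen, with one C=C double bond and two sp³ carbons; a four-membered carbon ring with two alternating C=C double bonds; a five-membered all-carbon ring bearing a negative charge on one carbon, with two C=C double bonds.
The 5-membered ring with one sulfur is fully conjugated (every ring atom contributes a p orbital); 2 ring double bonds (4 π electrons) plus a heteroatom lone pair (2) give 6 π electrons. Since 6 = 4n+2 (n=1), it is aromatic (thiophene).
The 5-membered ring with one oxygen has two sp³ carbons, so it is not fully conjugated — not aromatic (2,3-dihydrofuran).
The 4-membered ring has only sp² ring atoms; a planar conformation would have a fully conjugated π system of 4 electrons. But 4 = 4(1), which is 4n not 4n+2, so it is not aromatic (cyclobutadiene) — cyclobutadiene is antiaromatic and distorts to a rectangle.
The 5-membered ring is fully conjugated (every ring atom contributes a p orbital); 2 ring double bonds (4 π electrons) plus the carbanion lone pair (2) give 6 π electrons. Since 6 = 4n+2 (n=1), it is aromatic (cyclopentadienyl anion).
2 of the 4 rings are aromatic. Total: 2.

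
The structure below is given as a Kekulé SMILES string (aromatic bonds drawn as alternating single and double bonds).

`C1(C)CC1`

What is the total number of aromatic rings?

0

The SMILES encodes a three-membered saturated carbon ring.
The 3-membered ring has only sp³ atoms, so it is not fully conjugated — not aromatic (cyclopropane).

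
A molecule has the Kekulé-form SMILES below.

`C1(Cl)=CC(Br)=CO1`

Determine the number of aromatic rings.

1

The SMILES encodes a five-membered ring of four carbons and one oxygen, with two C=C double bonds.
The 5-membered ring with one oxygen is planar and fully conjugated; 2 ring double bonds (4 π electrons) plus a heteroatom lone pair (2) give 6 π electrons. That satisfies 4n+2 with n=1, so it is aromatic (furan).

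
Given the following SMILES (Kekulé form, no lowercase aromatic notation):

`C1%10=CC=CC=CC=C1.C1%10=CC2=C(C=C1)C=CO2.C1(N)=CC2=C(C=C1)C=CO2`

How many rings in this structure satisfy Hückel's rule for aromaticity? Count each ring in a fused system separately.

The SMILES encodes an eight-membered carbon ring with four alternating C=C double bonds; a six-membered carbon ring with three alternating C=C double bonds, fused to a five-membered ring containing one oxygen and two C=C double bonds; a six-membered carbon ring with three alternating C=C double bonds, fused to a five-membered ring containing one oxygen and two C=C double bonds.
The 8-membered ring has only sp² ring atoms; a planar conformation would have a fully conjugated π system of 8 electrons. But 8 = 4(2), which is 4n not 4n+2, so it is not aromatic (cyclooctatetraene) — cyclooctatetraene distorts into a non-planar tub to avoid antiaromaticity.
The fused 6/5-membered bicyclic (with one oxygen) is a single π system with 9 sp² atoms and 10 π electrons from ring double bonds plus a heteroatom lone pair. 10 = 4(2)+2, so the system is aromatic and both rings count as aromatic (benzofuran).
The fused 6/5-membered bicyclic (with one oxygen) is a single π system with 9 sp² atoms and 10 π electrons from ring double bonds plus a heteroatom lone pair. 10 = 4(2)+2, so the system is aromatic and both rings count as aromatic (benzofuran).
4 of the 5 rings are aromatic. Total: 4.

4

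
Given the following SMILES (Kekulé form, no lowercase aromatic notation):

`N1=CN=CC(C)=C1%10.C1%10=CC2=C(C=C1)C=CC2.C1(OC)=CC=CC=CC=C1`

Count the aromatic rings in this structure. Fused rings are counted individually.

The SMILES encodes a six-membered ring with nitrogens at positions 1 and 3 and three alternating double bonds; a six-membered carbon ring with three alternating C=C double bonds, fused to a five-membered carbon ring containing one C=C double bond and one sp³ carbon; an eight-membered carbon ring with four alternating C=C double bonds.
The 6-membered ring with two nitrogens (1,3) is planar and fully conjugated; 3 ring double bonds give 6 π electrons. That satisfies 4n+2 with n=1, so it is aromatic (pyrimidine).
The 6-membered ring is planar and fully conjugated; 3 ring double bonds give 6 π electrons. Since 6 = 4n+2 (n=1), it is aromatic (benzene ring).
The 5-membered ring has one sp³ carbon, so it is not fully conjugated — not aromatic (cyclopentene ring).
The 8-membered ring has only sp² ring atoms; a planar conformation would have a fully conjugated π system of 8 electrons. But 8 = 4(2), which is 4n not 4n+2, so it is not aromatic (cyclooctatetraene) — cyclooctatetraene distorts into a non-planar tub to avoid antiaromaticity.
2 of the 4 rings are aromatic. Total: 2.

2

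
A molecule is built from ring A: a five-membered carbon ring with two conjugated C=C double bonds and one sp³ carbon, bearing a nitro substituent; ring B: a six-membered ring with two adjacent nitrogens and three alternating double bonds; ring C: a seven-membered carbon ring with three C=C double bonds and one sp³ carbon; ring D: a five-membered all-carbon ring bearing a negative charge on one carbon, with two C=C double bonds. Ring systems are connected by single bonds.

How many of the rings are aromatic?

2

Ring A has one sp³ carbon, so it is not fully conjugated — not aromatic (cyclopentadiene).
Ring B is fully conjugated (every ring atom contributes a p orbital); 3 ring double bonds give 6 π electrons. 6 = 4(1)+2, so ring B is aromatic (pyridazine).
Ring C has one sp³ carbon, so it is not fully conjugated — not aromatic (cycloheptatriene).
Ring D is planar and fully conjugated; 2 ring double bonds (4 π electrons) plus the carbanion lone pair (2) give 6 π electrons. 6 = 4(1)+2, so ring D is aromatic (cyclopentadienyl anion).
Aromatic: B, D. Total: 2.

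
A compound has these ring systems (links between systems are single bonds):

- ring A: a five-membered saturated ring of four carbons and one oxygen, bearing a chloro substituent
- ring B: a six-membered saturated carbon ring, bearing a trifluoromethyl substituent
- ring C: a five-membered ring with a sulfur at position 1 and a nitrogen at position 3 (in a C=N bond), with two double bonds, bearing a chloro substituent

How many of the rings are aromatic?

Ring A has only sp³ atoms, so it is not fully conjugated — not aromatic (tetrahydrofuran).
Ring B has only sp³ atoms, so it is not fully conjugated — not aromatic (cyclohexane).
Ring C has a continuous p-orbital overlap around the ring; 2 ring double bonds (4 π electrons) plus a heteroatom lone pair (2) give 6 π electrons. That satisfies 4n+2 with n=1, so ring C is aromatic (thiazole).
Aromatic: C. Total: 1.

1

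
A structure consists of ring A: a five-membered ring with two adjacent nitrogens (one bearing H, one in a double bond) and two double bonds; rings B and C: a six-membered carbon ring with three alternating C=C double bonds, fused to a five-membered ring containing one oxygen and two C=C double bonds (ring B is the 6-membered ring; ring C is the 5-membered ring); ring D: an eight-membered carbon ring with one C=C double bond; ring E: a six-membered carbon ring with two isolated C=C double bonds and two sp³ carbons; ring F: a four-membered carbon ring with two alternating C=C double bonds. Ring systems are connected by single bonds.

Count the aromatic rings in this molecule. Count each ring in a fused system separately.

3

Ring A has a continuous p-orbital overlap around the ring; 2 ring double bonds (4 π electrons) plus a heteroatom lone pair (2) give 6 π electrons. Since 6 = 4n+2 (n=1), ring A is aromatic (pyrazole).
Rings B and C form a fused bicyclic system (with one oxygen) with 9 sp² atoms and 10 π electrons from ring double bonds plus a heteroatom lone pair. 10 = 4(2)+2, so the system is aromatic and both rings count as aromatic (benzofuran).
Ring D has six sp³ carbons, so it is not fully conjugated — not aromatic (cyclooctene).
Ring E has two sp³ carbons, so it is not fully conjugated — not aromatic (1,4-cyclohexadiene).
Ring F has only sp² ring atoms; a planar conformation would have a fully conjugated π system of 4 electrons. But 4 = 4(1), which is 4n not 4n+2, so ring F is not aromatic (cyclobutadiene) — cyclobutadiene is antiaromatic and distorts to a rectangle.
Aromatic: A, B, C. Total: 3.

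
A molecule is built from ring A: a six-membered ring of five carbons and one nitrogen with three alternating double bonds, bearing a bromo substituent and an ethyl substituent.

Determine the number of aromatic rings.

Ring A is planar and fully conjugated; 3 ring double bonds give 6 π electrons. That satisfies 4n+2 with n=1, so ring A is aromatic (pyridine).

1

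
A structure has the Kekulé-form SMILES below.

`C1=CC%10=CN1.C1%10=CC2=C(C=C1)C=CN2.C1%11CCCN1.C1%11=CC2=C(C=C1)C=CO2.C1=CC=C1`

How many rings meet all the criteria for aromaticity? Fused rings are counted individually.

The SMILES encodes a five-membered ring of four carbons and one nitrogen bearing a hydrogen, with two C=C double bonds; a six-membered carbon ring with three alternating C=C double bonds, fused to a five-membered ring containing one N–H nitrogen and two C=C double bonds; a five-membered saturated ring of four carbons and one N–H nitrogen; a six-membered carbon ring with three alternating C=C double bonds, fused to a five-membered ring containing one oxygen and two C=C double bonds; a four-membered carbon ring with two alternating C=C double bonds.
The 5-membered ring with one N–H is fully conjugated (every ring atom contributes a p orbital); 2 ring double bonds (4 π electrons) plus a heteroatom lone pair (2) give 6 π electrons. Since 6 = 4n+2 (n=1), it is aromatic (pyrrole).
The fused 6/5-membered bicyclic (with one N–H) is a single π system with 9 sp² atoms and 10 π electrons from ring double bonds plus a heteroatom lone pair. 10 = 4(2)+2, so the system is aromatic and both rings count as aromatic (indole).
The second 5-membered ring with one N–H has only sp³ atoms, so it is not fully conjugated — not aromatic (pyrrolidine).
The fused 6/5-membered bicyclic (with one oxygen) is a single π system with 9 sp² atoms and 10 π electrons from ring double bonds plus a heteroatom lone pair. 10 = 4(2)+2, so the system is aromatic and both rings count as aromatic (benzofuran).
The 4-membered ring has only sp² ring atoms; a planar conformation would have a fully conjugated π system of 4 electrons. But 4 = 4(1), which is 4n not 4n+2, so it is not aromatic (cyclobutadiene) — cyclobutadiene is antiaromatic and distorts to a rectangle.
5 of the 7 rings are aromatic. Total: 5.

5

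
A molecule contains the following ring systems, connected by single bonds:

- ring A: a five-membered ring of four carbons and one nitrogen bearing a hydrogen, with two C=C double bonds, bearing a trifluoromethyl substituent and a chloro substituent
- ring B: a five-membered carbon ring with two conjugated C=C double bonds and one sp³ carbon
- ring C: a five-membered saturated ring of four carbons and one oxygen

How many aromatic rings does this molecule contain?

1

Ring A is fully conjugated (every ring atom contributes a p orbital); 2 ring double bonds (4 π electrons) plus a heteroatom lone pair (2) give 6 π electrons. That satisfies 4n+2 with n=1, so ring A is aromatic (pyrrole).
Ring B has one sp³ carbon, so it is not fully conjugated — not aromatic (cyclopentadiene).
Ring C has only sp³ atoms, so it is not fully conjugated — not aromatic (tetrahydrofuran).
Aromatic: A. Total: 1.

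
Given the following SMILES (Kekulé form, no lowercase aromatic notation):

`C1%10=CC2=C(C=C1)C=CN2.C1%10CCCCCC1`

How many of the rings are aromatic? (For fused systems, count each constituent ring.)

The SMILES encodes a six-membered carbon ring with three alternating C=C double bonds, fused to a five-membered ring containing one N–H nitrogen and two C=C double bonds; a seven-membered saturated carbon ring.
The fused 6/5-membered bicyclic (with one N–H) is a single π system with 9 sp² atoms and 10 π electrons from ring double bonds plus a heteroatom lone pair. 10 = 4(2)+2, so the system is aromatic and both rings count as aromatic (indole).
The 7-membered ring has only sp³ atoms, so it is not fully conjugated — not aromatic (cycloheptane).
2 of the 3 rings are aromatic. Total: 2.

2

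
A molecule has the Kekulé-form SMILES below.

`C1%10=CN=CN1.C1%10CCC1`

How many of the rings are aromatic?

1

The SMILES encodes a five-membered ring with nitrogens at positions 1 and 3 (one bearing H, one in a C=N bond) and two double bonds; a four-membered saturated carbon ring.
The 5-membered ring with two nitrogens (one N–H, one =N–) is planar and fully conjugated; 2 ring double bonds (4 π electrons) plus a heteroatom lone pair (2) give 6 π electrons. 6 = 4(1)+2, so it is aromatic (imidazole).
The 4-membered ring has only sp³ atoms, so it is not fully conjugated — not aromatic (cyclobutane).
1 of the 2 rings is aromatic. Total: 1.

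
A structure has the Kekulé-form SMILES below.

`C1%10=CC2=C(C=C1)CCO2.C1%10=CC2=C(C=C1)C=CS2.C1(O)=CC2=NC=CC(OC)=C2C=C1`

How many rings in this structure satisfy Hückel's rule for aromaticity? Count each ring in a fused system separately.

The SMILES encodes a six-membered carbon ring with three alternating C=C double bonds, fused to a five-membered ring containing one oxygen and two sp³ carbons; a six-membered carbon ring with three alternating C=C double bonds, fused to a five-membered ring containing one sulfur and two C=C double bonds; two fused six-membered rings, each with three alternating double bonds; one ring is all carbon and the other has one ring nitrogen.
The 6-membered ring is planar and fully conjugated; 3 ring double bonds give 6 π electrons. That satisfies 4n+2 with n=1, so it is aromatic (benzene ring).
The 5-membered ring with one oxygen has two sp³ carbons, so it is not fully conjugated — not aromatic (oxolane ring).
The fused 6/5-membered bicyclic (with one sulfur) is a single π system with 9 sp² atoms and 10 π electrons from ring double bonds plus a heteroatom lone pair. 10 = 4(2)+2, so the system is aromatic and both rings count as aromatic (benzothiophene).
The fused 6/6-membered bicyclic (with one nitrogen) is a single π system with 10 sp² atoms and 10 π electrons from ring double bonds. 10 = 4(2)+2, so the system is aromatic and both rings count as aromatic (quinoline).
5 of the 6 rings are aromatic. Total: 5.

5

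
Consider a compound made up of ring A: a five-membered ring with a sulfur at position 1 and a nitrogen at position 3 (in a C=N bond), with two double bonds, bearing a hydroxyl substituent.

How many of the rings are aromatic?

Ring A has a continuous p-orbital overlap around the ring; 2 ring double bonds (4 π electrons) plus a heteroatom lone pair (2) give 6 π electrons. That satisfies 4n+2 with n=1, so ring A is aromatic (thiazole).

1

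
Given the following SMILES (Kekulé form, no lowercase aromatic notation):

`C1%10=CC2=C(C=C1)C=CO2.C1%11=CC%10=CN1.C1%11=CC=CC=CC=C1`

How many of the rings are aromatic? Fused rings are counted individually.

3

The SMILES encodes a six-membered carbon ring with three alternating C=C double bonds, fused to a five-membered ring containing one oxygen and two C=C double bonds; a five-membered ring of four carbons and one nitrogen bearing a hydrogen, with two C=C double bonds; an eight-membered carbon ring with four alternating C=C double bonds.
The fused 6/5-membered bicyclic (with one oxygen) is a single π system with 9 sp² atoms and 10 π electrons from ring double bonds plus a heteroatom lone pair. 10 = 4(2)+2, so the system is aromatic and both rings count as aromatic (benzofuran).
The 5-membered ring with one N–H is planar and fully conjugated; 2 ring double bonds (4 π electrons) plus a heteroatom lone pair (2) give 6 π electrons. Since 6 = 4n+2 (n=1), it is aromatic (pyrrole).
The 8-membered ring has only sp² ring atoms; a planar conformation would have a fully conjugated π system of 8 electrons. But 8 = 4(2), which is 4n not 4n+2, so it is not aromatic (cyclooctatetraene) — cyclooctatetraene distorts into a non-planar tub to avoid antiaromaticity.
3 of the 4 rings are aromatic. Total: 3.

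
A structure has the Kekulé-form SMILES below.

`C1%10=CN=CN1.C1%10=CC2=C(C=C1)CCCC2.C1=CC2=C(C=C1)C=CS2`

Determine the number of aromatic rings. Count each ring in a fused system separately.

4

The SMILES encodes a five-membered ring with nitrogens at positions 1 and 3 (one bearing H, one in a C=N bond) and two double bonds; a six-membered carbon ring with three alternating C=C double bonds, fused to a saturated six-membered carbon ring; a six-membered carbon ring with three alternating C=C double bonds, fused to a five-membered ring containing one sulfur and two C=C double bonds.
The 5-membered ring with two nitrogens (one N–H, one =N–) has a continuous p-orbital overlap around the ring; 2 ring double bonds (4 π electrons) plus a heteroatom lone pair (2) give 6 π electrons. That satisfies 4n+2 with n=1, so it is aromatic (imidazole).
The 6-membered ring is fully conjugated (every ring atom contributes a p orbital); 3 ring double bonds give 6 π electrons. That satisfies 4n+2 with n=1, so it is aromatic (benzene ring).
The second 6-membered ring has four sp³ carbons, so it is not fully conjugated — not aromatic (cyclohexane ring).
The fused 6/5-membered bicyclic (with one sulfur) is a single π system with 9 sp² atoms and 10 π electrons from ring double bonds plus a heteroatom lone pair. 10 = 4(2)+2, so the system is aromatic and both rings count as aromatic (benzothiophene).
4 of the 5 rings are aromatic. Total: 4.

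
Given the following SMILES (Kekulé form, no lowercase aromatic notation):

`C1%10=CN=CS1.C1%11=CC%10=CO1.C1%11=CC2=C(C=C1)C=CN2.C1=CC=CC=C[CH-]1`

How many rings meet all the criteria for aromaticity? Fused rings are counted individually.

4

The SMILES encodes a five-membered ring with a sulfur at position 1 and a nitrogen at position 3 (in a C=N bond), with two double bonds; a five-membered ring of four carbons and one oxygen, with two C=C double bonds; a six-membered carbon ring with three alternating C=C double bonds, fused to a five-membered ring containing one N–H nitrogen and two C=C double bonds; a seven-membered all-carbon ring bearing a negative charge on one carbon, with three C=C double bonds.
The 5-membered ring with one sulfur and one =N– is planar and fully conjugated; 2 ring double bonds (4 π electrons) plus a heteroatom lone pair (2) give 6 π electrons. 6 = 4(1)+2, so it is aromatic (thiazole).
The 5-membered ring with one oxygen is fully conjugated (every ring atom contributes a p orbital); 2 ring double bonds (4 π electrons) plus a heteroatom lone pair (2) give 6 π electrons. 6 = 4(1)+2, so it is aromatic (furan).
The fused 6/5-membered bicyclic (with one N–H) is a single π system with 9 sp² atoms and 10 π electrons from ring double bonds plus a heteroatom lone pair. 10 = 4(2)+2, so the system is aromatic and both rings count as aromatic (indole).
The 7-membered ring has only sp² ring atoms; a planar conformation would have a fully conjugated π system of 8 electrons. But 8 = 4(2), which is 4n not 4n+2, so it is not aromatic (cycloheptatrienyl anion).
4 of the 5 rings are aromatic. Total: 4.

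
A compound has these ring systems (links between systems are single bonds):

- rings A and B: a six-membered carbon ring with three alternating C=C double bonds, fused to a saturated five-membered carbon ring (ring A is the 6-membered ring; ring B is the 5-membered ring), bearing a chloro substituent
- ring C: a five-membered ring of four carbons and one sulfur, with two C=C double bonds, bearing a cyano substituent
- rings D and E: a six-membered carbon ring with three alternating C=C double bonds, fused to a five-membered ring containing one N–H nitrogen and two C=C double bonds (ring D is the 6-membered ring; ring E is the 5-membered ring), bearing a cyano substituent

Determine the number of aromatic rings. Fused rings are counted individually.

Ring A has a continuous p-orbital overlap around the ring; 3 ring double bonds give 6 π electrons. Since 6 = 4n+2 (n=1), ring A is aromatic (benzene ring).
Ring B has three sp³ carbons, so it is not fully conjugated — not aromatic (cyclopentane ring).
Ring C has a continuous p-orbital overlap around the ring; 2 ring double bonds (4 π electrons) plus a heteroatom lone pair (2) give 6 π electrons. That satisfies 4n+2 with n=1, so ring C is aromatic (thiophene).
Rings D and E form a fused bicyclic system (with one N–H) with 9 sp² atoms and 10 π electrons from ring double bonds plus a heteroatom lone pair. 10 = 4(2)+2, so the system is aromatic and both rings count as aromatic (indole).
Aromatic: A, C, D, E. Total: 4.

4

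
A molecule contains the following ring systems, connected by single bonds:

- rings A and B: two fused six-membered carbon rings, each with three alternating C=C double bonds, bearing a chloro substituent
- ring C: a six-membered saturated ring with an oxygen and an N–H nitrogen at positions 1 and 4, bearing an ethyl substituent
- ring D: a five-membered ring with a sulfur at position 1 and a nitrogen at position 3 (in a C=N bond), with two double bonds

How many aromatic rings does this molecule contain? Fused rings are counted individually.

3

Rings A and B form a fused bicyclic system with 10 sp² atoms and 10 π electrons from ring double bonds. 10 = 4(2)+2, so the system is aromatic and both rings count as aromatic (naphthalene).
Ring C has only sp³ atoms, so it is not fully conjugated — not aromatic (morpholine).
Ring D has a continuous p-orbital overlap around the ring; 2 ring double bonds (4 π electrons) plus a heteroatom lone pair (2) give 6 π electrons. Since 6 = 4n+2 (n=1), ring D is aromatic (thiazole).
Aromatic: A, B, D. Total: 3.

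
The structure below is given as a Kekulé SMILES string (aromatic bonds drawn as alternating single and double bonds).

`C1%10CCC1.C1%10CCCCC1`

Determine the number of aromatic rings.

The SMILES encodes a four-membered saturated carbon ring; a six-membered saturated carbon ring.
The 4-membered ring has only sp³ atoms, so it is not fully conjugated — not aromatic (cyclobutane).
The 6-membered ring has only sp³ atoms, so it is not fully conjugated — not aromatic (cyclohexane).
None of the rings are aromatic. Total: 0.

0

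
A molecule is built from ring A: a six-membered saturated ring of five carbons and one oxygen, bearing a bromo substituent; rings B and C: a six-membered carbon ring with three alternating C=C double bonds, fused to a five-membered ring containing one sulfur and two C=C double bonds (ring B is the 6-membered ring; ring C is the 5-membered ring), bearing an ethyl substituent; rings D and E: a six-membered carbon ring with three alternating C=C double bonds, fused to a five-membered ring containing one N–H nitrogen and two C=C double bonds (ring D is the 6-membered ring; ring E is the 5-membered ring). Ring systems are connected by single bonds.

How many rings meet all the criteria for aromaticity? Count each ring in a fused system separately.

Ring A has only sp³ atoms, so it is not fully conjugated — not aromatic (tetrahydropyran).
Rings B and C form a fused bicyclic system (with one sulfur) with 9 sp² atoms and 10 π electrons from ring double bonds plus a heteroatom lone pair. 10 = 4(2)+2, so the system is aromatic and both rings count as aromatic (benzothiophene).
Rings D and E form a fused bicyclic system (with one N–H) with 9 sp² atoms and 10 π electrons from ring double bonds plus a heteroatom lone pair. 10 = 4(2)+2, so the system is aromatic and both rings count as aromatic (indole).
Aromatic: B, C, D, E. Total: 4.

4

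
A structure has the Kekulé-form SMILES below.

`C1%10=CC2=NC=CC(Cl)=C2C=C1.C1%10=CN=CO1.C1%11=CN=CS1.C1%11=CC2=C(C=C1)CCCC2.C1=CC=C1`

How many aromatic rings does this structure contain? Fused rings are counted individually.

5

The SMILES encodes two fused six-membered rings, each with three alternating double bonds; one ring is all carbon and the other has one ring nitrogen; a five-membered ring with an oxygen at position 1 and a nitrogen at position 3 (in a C=N bond), with two double bonds; a five-membered ring with a sulfur at position 1 and a nitrogen at position 3 (in a C=N bond), with two double bonds; a six-membered carbon ring with three alternating C=C double bonds, fused to a saturated six-membered carbon ring; a four-membered carbon ring with two alternating C=C double bonds.
The fused 6/6-membered bicyclic (with one nitrogen) is a single π system with 10 sp² atoms and 10 π electrons from ring double bonds. 10 = 4(2)+2, so the system is aromatic and both rings count as aromatic (quinoline).
The 5-membered ring with one oxygen and one =N– is planar and fully conjugated; 2 ring double bonds (4 π electrons) plus a heteroatom lone pair (2) give 6 π electrons. 6 = 4(1)+2, so it is aromatic (oxazole).
The 5-membered ring with one sulfur and one =N– is fully conjugated (every ring atom contributes a p orbital); 2 ring double bonds (4 π electrons) plus a heteroatom lone pair (2) give 6 π electrons. Since 6 = 4n+2 (n=1), it is aromatic (thiazole).
The 6-membered ring has a continuous p-orbital overlap around the ring; 3 ring double bonds give 6 π electrons. 6 = 4(1)+2, so it is aromatic (benzene ring).
The second 6-membered ring has four sp³ carbons, so it is not fully conjugated — not aromatic (cyclohexane ring).
The 4-membered ring has only sp² ring atoms; a planar conformation would have a fully conjugated π system of 4 electrons. But 4 = 4(1), which is 4n not 4n+2, so it is not aromatic (cyclobutadiene) — cyclobutadiene is antiaromatic and distorts to a rectangle.
5 of the 7 rings are aromatic. Total: 5.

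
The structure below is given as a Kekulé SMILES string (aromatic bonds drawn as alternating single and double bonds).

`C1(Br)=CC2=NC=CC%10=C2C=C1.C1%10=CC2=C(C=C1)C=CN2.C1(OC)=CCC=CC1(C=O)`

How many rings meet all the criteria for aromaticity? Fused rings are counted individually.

The SMILES encodes two fused six-membered rings, each with three alternating double bonds; one ring is all carbon and the other has one ring nitrogen; a six-membered carbon ring with three alternating C=C double bonds, fused to a five-membered ring containing one N–H nitrogen and two C=C double bonds; a six-membered carbon ring with two isolated C=C double bonds and two sp³ carbons.
The fused 6/6-membered bicyclic (with one nitrogen) is a single π system with 10 sp² atoms and 10 π electrons from ring double bonds. 10 = 4(2)+2, so the system is aromatic and both rings count as aromatic (quinoline).
The fused 6/5-membered bicyclic (with one N–H) is a single π system with 9 sp² atoms and 10 π electrons from ring double bonds plus a heteroatom lone pair. 10 = 4(2)+2, so the system is aromatic and both rings count as aromatic (indole).
The 6-membered ring has two sp³ carbons, so it is not fully conjugated — not aromatic (1,4-cyclohexadiene).
4 of the 5 rings are aromatic. Total: 4.

4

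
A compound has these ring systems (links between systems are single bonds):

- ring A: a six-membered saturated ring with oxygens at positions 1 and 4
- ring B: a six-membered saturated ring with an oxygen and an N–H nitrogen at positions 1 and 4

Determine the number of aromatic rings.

0

Ring A has only sp³ atoms, so it is not fully conjugated — not aromatic (1,4-dioxane).
Ring B has only sp³ atoms, so it is not fully conjugated — not aromatic (morpholine).
No ring is aromatic. Total: 0.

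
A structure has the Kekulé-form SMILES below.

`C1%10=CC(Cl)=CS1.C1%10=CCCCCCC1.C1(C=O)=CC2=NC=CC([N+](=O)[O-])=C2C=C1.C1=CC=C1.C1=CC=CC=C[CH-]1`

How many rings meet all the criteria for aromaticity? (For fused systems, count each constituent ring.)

3

The SMILES encodes a five-membered ring of four carbons and one sulfur, with two C=C double bonds; an eight-membered carbon ring with one C=C double bond; two fused six-membered rings, each with three alternating double bonds; one ring is all carbon and the other has one ring nitrogen; a four-membered carbon ring with two alternating C=C double bonds; a seven-membered all-carbon ring bearing a negative charge on one carbon, with three C=C double bonds.
The 5-membered ring with one sulfur is fully conjugated (every ring atom contributes a p orbital); 2 ring double bonds (4 π electrons) plus a heteroatom lone pair (2) give 6 π electrons. 6 = 4(1)+2, so it is aromatic (thiophene).
The 8-membered ring has six sp³ carbons, so it is not fully conjugated — not aromatic (cyclooctene).
The fused 6/6-membered bicyclic (with one nitrogen) is a single π system with 10 sp² atoms and 10 π electrons from ring double bonds. 10 = 4(2)+2, so the system is aromatic and both rings count as aromatic (quinoline).
The 4-membered ring has only sp² ring atoms; a planar conformation would have a fully conjugated π system of 4 electrons. But 4 = 4(1), which is 4n not 4n+2, so it is not aromatic (cyclobutadiene) — cyclobutadiene is antiaromatic and distorts to a rectangle.
The 7-membered ring has only sp² ring atoms; a planar conformation would have a fully conjugated π system of 8 electrons. But 8 = 4(2), which is 4n not 4n+2, so it is not aromatic (cycloheptatrienyl anion).
3 of the 6 rings are aromatic. Total: 3.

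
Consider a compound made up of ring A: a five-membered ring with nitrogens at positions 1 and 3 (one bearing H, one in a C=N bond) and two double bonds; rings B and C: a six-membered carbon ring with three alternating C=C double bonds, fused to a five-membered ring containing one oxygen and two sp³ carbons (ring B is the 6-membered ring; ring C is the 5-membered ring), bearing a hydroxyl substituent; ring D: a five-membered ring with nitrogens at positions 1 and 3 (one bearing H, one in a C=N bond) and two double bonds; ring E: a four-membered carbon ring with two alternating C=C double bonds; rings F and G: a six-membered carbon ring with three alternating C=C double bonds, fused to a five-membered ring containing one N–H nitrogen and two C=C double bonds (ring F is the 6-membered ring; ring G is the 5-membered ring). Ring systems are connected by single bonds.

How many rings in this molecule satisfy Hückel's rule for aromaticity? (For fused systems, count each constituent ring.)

Ring A has a continuous p-orbital overlap around the ring; 2 ring double bonds (4 π electrons) plus a heteroatom lone pair (2) give 6 π electrons. Since 6 = 4n+2 (n=1), ring A is aromatic (imidazole).
Ring B is planar and fully conjugated; 3 ring double bonds give 6 π electrons. Since 6 = 4n+2 (n=1), ring B is aromatic (benzene ring).
Ring C has two sp³ carbons, so it is not fully conjugated — not aromatic (oxolane ring).
Ring D is planar and fully conjugated; 2 ring double bonds (4 π electrons) plus a heteroatom lone pair (2) give 6 π electrons. 6 = 4(1)+2, so ring D is aromatic (imidazole).
Ring E has only sp² ring atoms; a planar conformation would have a fully conjugated π system of 4 electrons. But 4 = 4(1), which is 4n not 4n+2, so ring E is not aromatic (cyclobutadiene) — cyclobutadiene is antiaromatic and distorts to a rectangle.
Rings F and G form a fused bicyclic system (with one N–H) with 9 sp² atoms and 10 π electrons from ring double bonds plus a heteroatom lone pair. 10 = 4(2)+2, so the system is aromatic and both rings count as aromatic (indole).
Aromatic: A, B, D, F, G. Total: 5.

5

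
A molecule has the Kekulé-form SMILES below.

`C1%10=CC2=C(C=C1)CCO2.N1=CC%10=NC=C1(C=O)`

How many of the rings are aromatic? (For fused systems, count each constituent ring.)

2

The SMILES encodes a six-membered carbon ring with three alternating C=C double bonds, fused to a five-membered ring containing one oxygen and two sp³ carbons; a six-membered ring with nitrogens at positions 1 and 4 and three alternating double bonds.
The 6-membered ring is planar and fully conjugated; 3 ring double bonds give 6 π electrons. That satisfies 4n+2 with n=1, so it is aromatic (benzene ring).
The 5-membered ring with one oxygen has two sp³ carbons, so it is not fully conjugated — not aromatic (oxolane ring).
The 6-membered ring with two nitrogens (1,4) is fully conjugated (every ring atom contributes a p orbital); 3 ring double bonds give 6 π electrons. Since 6 = 4n+2 (n=1), it is aromatic (pyrazine).
2 of the 3 rings are aromatic. Total: 2.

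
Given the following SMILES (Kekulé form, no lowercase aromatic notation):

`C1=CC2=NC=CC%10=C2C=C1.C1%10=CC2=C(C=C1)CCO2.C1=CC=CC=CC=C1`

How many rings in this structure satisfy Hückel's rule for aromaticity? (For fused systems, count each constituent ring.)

The SMILES encodes two fused six-membered rings, each with three alternating double bonds; one ring is all carbon and the other has one ring nitrogen; a six-membered carbon ring with three alternating C=C double bonds, fused to a five-membered ring containing one oxygen and two sp³ carbons; an eight-membered carbon ring with four alternating C=C double bonds.
The fused 6/6-membered bicyclic (with one nitrogen) is a single π system with 10 sp² atoms and 10 π electrons from ring double bonds. 10 = 4(2)+2, so the system is aromatic and both rings count as aromatic (quinoline).
The 6-membered ring is fully conjugated (every ring atom contributes a p orbital); 3 ring double bonds give 6 π electrons. 6 = 4(1)+2, so it is aromatic (benzene ring).
The 5-membered ring with one oxygen has two sp³ carbons, so it is not fully conjugated — not aromatic (oxolane ring).
The 8-membered ring has only sp² ring atoms; a planar conformation would have a fully conjugated π system of 8 electrons. But 8 = 4(2), which is 4n not 4n+2, so it is not aromatic (cyclooctatetraene) — cyclooctatetraene distorts into a non-planar tub to avoid antiaromaticity.
3 of the 5 rings are aromatic. Total: 3.

3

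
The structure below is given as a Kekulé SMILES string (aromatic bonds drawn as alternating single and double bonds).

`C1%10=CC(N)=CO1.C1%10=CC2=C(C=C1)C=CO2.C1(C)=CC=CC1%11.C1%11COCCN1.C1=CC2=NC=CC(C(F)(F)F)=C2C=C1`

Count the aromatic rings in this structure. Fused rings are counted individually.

5

The SMILES encodes a five-membered ring of four carbons and one oxygen, with two C=C double bonds; a six-membered carbon ring with three alternating C=C double bonds, fused to a five-membered ring containing one oxygen and two C=C double bonds; a five-membered carbon ring with two conjugated C=C double bonds and one sp³ carbon; a six-membered saturated ring with an oxygen and an N–H nitrogen at positions 1 and 4; two fused six-membered rings, each with three alternating double bonds; one ring is all carbon and the other has one ring nitrogen.
The 5-membered ring with one oxygen has a continuous p-orbital overlap around the ring; 2 ring double bonds (4 π electrons) plus a heteroatom lone pair (2) give 6 π electrons. That satisfies 4n+2 with n=1, so it is aromatic (furan).
The fused 6/5-membered bicyclic (with one oxygen) is a single π system with 9 sp² atoms and 10 π electrons from ring double bonds plus a heteroatom lone pair. 10 = 4(2)+2, so the system is aromatic and both rings count as aromatic (benzofuran).
The 5-membered ring has one sp³ carbon, so it is not fully conjugated — not aromatic (cyclopentadiene).
The 6-membered ring with one oxygen and one N–H (1,4) has only sp³ atoms, so it is not fully conjugated — not aromatic (morpholine).
The fused 6/6-membered bicyclic (with one nitrogen) is a single π system with 10 sp² atoms and 10 π electrons from ring double bonds. 10 = 4(2)+2, so the system is aromatic and both rings count as aromatic (quinoline).
5 of the 7 rings are aromatic. Total: 5.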